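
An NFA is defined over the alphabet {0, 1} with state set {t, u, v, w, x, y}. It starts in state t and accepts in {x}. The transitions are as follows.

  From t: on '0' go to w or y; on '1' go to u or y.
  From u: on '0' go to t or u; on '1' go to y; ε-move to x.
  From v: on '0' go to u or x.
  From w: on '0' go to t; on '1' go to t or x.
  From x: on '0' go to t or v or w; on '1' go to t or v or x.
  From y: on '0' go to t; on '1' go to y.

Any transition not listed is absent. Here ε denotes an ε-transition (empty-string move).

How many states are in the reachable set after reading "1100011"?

Start in {t}.
Read '1': {t} → {u, x, y}.
Read '1': {u, x, y} → {t, v, x, y}.
Read '0': {t, v, x, y} → {t, u, v, w, x, y}.
Read '0': {t, u, v, w, x, y} → {t, u, v, w, x, y}.
Read '0': {t, u, v, w, x, y} → {t, u, v, w, x, y}.
Read '1': {t, u, v, w, x, y} → {t, u, v, x, y}.
Read '1': {t, u, v, x, y} → {t, u, v, x, y}.
That set has 5 states.

5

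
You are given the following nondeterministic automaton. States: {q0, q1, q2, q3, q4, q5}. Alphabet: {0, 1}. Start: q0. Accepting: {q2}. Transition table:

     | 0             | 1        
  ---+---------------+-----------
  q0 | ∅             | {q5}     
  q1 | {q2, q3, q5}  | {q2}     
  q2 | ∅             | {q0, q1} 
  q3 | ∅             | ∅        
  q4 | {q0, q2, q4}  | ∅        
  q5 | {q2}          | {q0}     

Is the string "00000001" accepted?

No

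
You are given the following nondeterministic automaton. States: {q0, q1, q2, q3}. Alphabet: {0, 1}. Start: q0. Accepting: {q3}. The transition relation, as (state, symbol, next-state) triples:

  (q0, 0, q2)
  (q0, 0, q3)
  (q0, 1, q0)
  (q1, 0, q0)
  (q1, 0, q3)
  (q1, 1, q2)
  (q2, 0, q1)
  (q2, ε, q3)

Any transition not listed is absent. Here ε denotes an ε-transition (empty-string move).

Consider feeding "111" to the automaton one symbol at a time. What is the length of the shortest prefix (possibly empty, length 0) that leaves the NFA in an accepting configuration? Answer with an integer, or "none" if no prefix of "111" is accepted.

none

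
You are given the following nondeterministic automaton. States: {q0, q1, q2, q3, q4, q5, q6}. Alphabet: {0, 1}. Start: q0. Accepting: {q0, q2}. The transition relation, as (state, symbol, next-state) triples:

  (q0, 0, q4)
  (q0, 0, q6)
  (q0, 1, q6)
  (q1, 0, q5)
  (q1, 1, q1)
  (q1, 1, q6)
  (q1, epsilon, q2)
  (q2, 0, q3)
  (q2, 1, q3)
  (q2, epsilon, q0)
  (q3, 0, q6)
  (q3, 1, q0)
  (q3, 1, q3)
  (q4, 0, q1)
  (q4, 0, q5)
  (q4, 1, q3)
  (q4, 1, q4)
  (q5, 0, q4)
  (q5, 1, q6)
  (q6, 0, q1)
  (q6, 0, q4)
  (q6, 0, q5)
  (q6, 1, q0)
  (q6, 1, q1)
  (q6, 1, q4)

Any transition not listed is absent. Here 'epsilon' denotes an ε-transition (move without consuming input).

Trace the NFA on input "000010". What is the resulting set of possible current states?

{q0, q1, q2, q3, q4, q5, q6}

Start in {q0}.
Read '0': q0→{q4, q6}; now {q4, q6}.
Read '0': q4→{q1, q5}, q6→{q1, q4, q5}; union {q1, q4, q5}; ε-closure = {q0, q1, q2, q4, q5}.
Read '0': q0→{q4, q6}, q1→{q5}, q2→{q3}, q4→{q1, q5}, q5→{q4}; union {q1, q3, q4, q5, q6}; ε-closure = {q0, q1, q2, q3, q4, q5, q6}.
Read '0': q0→{q4, q6}, q1→{q5}, q2→{q3}, q3→{q6}, q4→{q1, q5}, q5→{q4}, q6→{q1, q4, q5}; union {q1, q3, q4, q5, q6}; ε-closure = {q0, q1, q2, q3, q4, q5, q6}.
Read '1': q0→{q6}, q1→{q1, q6}, q2→{q3}, q3→{q0, q3}, q4→{q3, q4}, q5→{q6}, q6→{q0, q1, q4}; union {q0, q1, q3, q4, q6}; ε-closure = {q0, q1, q2, q3, q4, q6}.
Read '0': q0→{q4, q6}, q1→{q5}, q2→{q3}, q3→{q6}, q4→{q1, q5}, q6→{q1, q4, q5}; union {q1, q3, q4, q5, q6}; ε-closure = {q0, q1, q2, q3, q4, q5, q6}.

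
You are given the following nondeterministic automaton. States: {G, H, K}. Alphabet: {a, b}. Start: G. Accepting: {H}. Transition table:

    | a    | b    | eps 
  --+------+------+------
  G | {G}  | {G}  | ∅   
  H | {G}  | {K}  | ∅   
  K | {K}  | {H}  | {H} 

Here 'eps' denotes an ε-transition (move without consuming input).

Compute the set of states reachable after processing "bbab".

Start in {G}.
Read 'b': G→{G}; now {G}.
Read 'b': G→{G}; now {G}.
Read 'a': G→{G}; now {G}.
Read 'b': G→{G}; now {G}.

{G}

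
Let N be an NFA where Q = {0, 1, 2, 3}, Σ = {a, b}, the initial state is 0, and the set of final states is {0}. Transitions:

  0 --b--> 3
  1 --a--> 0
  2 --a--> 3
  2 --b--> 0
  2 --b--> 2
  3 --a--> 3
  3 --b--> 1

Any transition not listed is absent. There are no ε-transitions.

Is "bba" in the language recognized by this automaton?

Yes

Start in {0}.
Read 'b': 0→{3}; now {3}.
Read 'b': 3→{1}; now {1}.
Read 'a': 1→{0}; now {0}.
The final set {0} contains the accepting state 0.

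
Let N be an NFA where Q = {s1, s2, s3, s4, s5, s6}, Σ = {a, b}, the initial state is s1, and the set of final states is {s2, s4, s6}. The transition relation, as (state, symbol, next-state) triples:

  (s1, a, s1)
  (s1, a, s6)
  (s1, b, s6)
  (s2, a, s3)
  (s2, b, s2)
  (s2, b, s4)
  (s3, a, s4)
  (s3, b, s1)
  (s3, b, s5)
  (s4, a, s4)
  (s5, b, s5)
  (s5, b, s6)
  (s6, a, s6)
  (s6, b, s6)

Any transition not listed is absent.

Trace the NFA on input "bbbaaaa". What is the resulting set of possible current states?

Start in {s1}.
Read 'b': {s1} → {s6}.
Read 'b': {s6} → {s6}.
Read 'b': {s6} → {s6}.
Read 'a': {s6} → {s6}.
Read 'a': {s6} → {s6}.
Read 'a': {s6} → {s6}.
Read 'a': {s6} → {s6}.

{s6}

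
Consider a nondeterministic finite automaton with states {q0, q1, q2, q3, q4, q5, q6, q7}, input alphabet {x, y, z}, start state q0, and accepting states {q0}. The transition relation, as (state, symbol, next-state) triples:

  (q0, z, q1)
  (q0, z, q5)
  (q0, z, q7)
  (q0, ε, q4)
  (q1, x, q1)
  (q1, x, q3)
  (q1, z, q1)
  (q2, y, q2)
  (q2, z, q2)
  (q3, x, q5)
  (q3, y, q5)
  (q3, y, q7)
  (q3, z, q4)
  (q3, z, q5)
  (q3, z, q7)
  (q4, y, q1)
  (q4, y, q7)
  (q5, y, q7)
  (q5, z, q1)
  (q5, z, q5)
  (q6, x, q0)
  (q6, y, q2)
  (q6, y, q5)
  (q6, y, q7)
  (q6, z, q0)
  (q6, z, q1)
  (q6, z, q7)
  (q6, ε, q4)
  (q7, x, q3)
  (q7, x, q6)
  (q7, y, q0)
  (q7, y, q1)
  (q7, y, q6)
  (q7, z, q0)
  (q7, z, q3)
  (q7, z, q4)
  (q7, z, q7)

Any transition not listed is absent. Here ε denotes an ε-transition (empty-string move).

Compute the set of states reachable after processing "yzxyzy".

Start: ε-closure({q0}) = {q0, q4}.
Read 'y': q0→∅, q4→{q1, q7}; now {q1, q7}.
Read 'z': q1→{q1}, q7→{q0, q3, q4, q7}; now {q0, q1, q3, q4, q7}.
Read 'x': q0→∅, q1→{q1, q3}, q3→{q5}, q4→∅, q7→{q3, q6}; union {q1, q3, q5, q6}; ε-closure = {q1, q3, q4, q5, q6}.
Read 'y': q1→∅, q3→{q5, q7}, q4→{q1, q7}, q5→{q7}, q6→{q2, q5, q7}; now {q1, q2, q5, q7}.
Read 'z': q1→{q1}, q2→{q2}, q5→{q1, q5}, q7→{q0, q3, q4, q7}; now {q0, q1, q2, q3, q4, q5, q7}.
Read 'y': q0→∅, q1→∅, q2→{q2}, q3→{q5, q7}, q4→{q1, q7}, q5→{q7}, q7→{q0, q1, q6}; union {q0, q1, q2, q5, q6, q7}; ε-closure = {q0, q1, q2, q4, q5, q6, q7}.

{q0, q1, q2, q4, q5, q6, q7}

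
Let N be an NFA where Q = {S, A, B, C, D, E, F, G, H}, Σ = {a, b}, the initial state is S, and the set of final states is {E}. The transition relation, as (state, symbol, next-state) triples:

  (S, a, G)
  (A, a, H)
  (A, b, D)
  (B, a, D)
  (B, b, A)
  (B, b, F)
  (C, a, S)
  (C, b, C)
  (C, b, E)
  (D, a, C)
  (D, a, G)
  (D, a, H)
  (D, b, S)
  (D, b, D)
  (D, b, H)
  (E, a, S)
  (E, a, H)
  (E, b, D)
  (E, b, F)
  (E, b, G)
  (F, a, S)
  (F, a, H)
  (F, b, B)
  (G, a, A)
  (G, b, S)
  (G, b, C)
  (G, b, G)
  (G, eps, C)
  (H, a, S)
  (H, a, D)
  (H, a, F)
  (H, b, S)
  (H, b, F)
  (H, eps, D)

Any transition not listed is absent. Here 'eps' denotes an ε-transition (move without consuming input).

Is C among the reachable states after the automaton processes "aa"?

Start in {S}.
Read 'a': {S} → {C, G}.
Read 'a': {C, G} → {S, A}.
State C is not in {S, A}.

No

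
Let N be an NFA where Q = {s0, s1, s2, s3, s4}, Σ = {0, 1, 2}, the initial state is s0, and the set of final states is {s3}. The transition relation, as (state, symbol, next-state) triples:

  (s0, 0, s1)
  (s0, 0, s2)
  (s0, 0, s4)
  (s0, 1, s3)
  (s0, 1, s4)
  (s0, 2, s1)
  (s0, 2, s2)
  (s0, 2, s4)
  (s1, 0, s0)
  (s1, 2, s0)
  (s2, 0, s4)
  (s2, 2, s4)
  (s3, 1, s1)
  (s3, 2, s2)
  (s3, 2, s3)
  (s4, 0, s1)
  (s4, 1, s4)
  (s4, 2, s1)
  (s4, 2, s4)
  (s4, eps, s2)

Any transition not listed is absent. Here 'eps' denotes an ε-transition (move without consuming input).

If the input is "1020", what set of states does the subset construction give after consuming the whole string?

Start in {s0}.
Read '1': s0→{s3, s4}; union {s3, s4}; ε-closure = {s2, s3, s4}.
Read '0': s2→{s4}, s3→∅, s4→{s1}; union {s1, s4}; ε-closure = {s1, s2, s4}.
Read '2': s1→{s0}, s2→{s4}, s4→{s1, s4}; union {s0, s1, s4}; ε-closure = {s0, s1, s2, s4}.
Read '0': s0→{s1, s2, s4}, s1→{s0}, s2→{s4}, s4→{s1}; now {s0, s1, s2, s4}.

{s0, s1, s2, s4}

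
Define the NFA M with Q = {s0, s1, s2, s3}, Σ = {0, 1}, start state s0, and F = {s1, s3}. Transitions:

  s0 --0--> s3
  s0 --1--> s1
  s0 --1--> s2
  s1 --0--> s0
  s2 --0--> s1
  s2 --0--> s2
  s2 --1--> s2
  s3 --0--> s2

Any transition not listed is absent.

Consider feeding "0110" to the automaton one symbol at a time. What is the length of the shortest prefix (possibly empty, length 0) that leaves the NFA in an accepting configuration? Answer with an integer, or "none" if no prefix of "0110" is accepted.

Start in {s0}.
Read '0': s0→{s3}; now {s3}.
None of the earlier sets intersect F, but {s3} does.

1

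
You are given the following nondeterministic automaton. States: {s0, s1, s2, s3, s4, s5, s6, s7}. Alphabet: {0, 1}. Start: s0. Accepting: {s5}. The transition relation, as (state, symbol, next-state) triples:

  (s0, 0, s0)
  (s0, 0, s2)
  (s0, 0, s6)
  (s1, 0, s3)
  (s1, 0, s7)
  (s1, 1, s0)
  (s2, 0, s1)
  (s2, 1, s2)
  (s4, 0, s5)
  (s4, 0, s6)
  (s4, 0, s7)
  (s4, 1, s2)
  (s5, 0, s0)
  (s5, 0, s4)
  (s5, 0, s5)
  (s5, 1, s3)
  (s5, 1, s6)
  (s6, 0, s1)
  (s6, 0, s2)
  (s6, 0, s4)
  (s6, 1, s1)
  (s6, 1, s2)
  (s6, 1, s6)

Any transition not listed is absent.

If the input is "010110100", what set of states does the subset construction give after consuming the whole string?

Start in {s0}.
Read '0': s0→{s0, s2, s6}; now {s0, s2, s6}.
Read '1': s0→∅, s2→{s2}, s6→{s1, s2, s6}; now {s1, s2, s6}.
Read '0': s1→{s3, s7}, s2→{s1}, s6→{s1, s2, s4}; now {s1, s2, s3, s4, s7}.
Read '1': s1→{s0}, s2→{s2}, s3→∅, s4→{s2}, s7→∅; now {s0, s2}.
Read '1': s0→∅, s2→{s2}; now {s2}.
Read '0': s2→{s1}; now {s1}.
Read '1': s1→{s0}; now {s0}.
Read '0': s0→{s0, s2, s6}; now {s0, s2, s6}.
Read '0': s0→{s0, s2, s6}, s2→{s1}, s6→{s1, s2, s4}; now {s0, s1, s2, s4, s6}.

{s0, s1, s2, s4, s6}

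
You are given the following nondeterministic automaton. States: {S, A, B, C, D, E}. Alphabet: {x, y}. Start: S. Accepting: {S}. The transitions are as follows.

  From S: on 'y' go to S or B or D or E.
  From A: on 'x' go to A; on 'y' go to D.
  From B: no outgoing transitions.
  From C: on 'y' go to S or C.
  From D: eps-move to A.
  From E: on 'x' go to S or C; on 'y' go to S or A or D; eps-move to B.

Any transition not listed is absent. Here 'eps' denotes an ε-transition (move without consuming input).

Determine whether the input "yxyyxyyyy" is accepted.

Start in {S}.
Read 'y': S→{S, B, D, E}; union {S, B, D, E}; ε-closure = {S, A, B, D, E}.
Read 'x': S→∅, A→{A}, B→∅, D→∅, E→{S, C}; now {S, A, C}.
Read 'y': S→{S, B, D, E}, A→{D}, C→{S, C}; union {S, B, C, D, E}; ε-closure = {S, A, B, C, D, E}.
Read 'y': S→{S, B, D, E}, A→{D}, B→∅, C→{S, C}, D→∅, E→{S, A, D}; now {S, A, B, C, D, E}.
Read 'x': S→∅, A→{A}, B→∅, C→∅, D→∅, E→{S, C}; now {S, A, C}.
Read 'y': S→{S, B, D, E}, A→{D}, C→{S, C}; union {S, B, C, D, E}; ε-closure = {S, A, B, C, D, E}.
Read 'y': S→{S, B, D, E}, A→{D}, B→∅, C→{S, C}, D→∅, E→{S, A, D}; now {S, A, B, C, D, E}.
Read 'y': S→{S, B, D, E}, A→{D}, B→∅, C→{S, C}, D→∅, E→{S, A, D}; now {S, A, B, C, D, E}.
Read 'y': S→{S, B, D, E}, A→{D}, B→∅, C→{S, C}, D→∅, E→{S, A, D}; now {S, A, B, C, D, E}.
The final set {S, A, B, C, D, E} contains the accepting state S.

Yes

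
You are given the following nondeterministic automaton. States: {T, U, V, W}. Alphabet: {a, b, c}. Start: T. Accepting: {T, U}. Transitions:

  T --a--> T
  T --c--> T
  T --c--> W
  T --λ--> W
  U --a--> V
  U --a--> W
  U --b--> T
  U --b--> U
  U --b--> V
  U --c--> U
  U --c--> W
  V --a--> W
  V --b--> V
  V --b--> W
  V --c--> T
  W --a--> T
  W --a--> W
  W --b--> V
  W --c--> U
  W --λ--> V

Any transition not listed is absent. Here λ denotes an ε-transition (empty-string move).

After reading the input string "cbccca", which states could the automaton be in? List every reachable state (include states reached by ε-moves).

Start: ε-closure({T}) = {T, V, W}.
Read 'c': T→{T, W}, V→{T}, W→{U}; union {T, U, W}; ε-closure = {T, U, V, W}.
Read 'b': T→∅, U→{T, U, V}, V→{V, W}, W→{V}; now {T, U, V, W}.
Read 'c': T→{T, W}, U→{U, W}, V→{T}, W→{U}; union {T, U, W}; ε-closure = {T, U, V, W}.
Read 'c': T→{T, W}, U→{U, W}, V→{T}, W→{U}; union {T, U, W}; ε-closure = {T, U, V, W}.
Read 'c': T→{T, W}, U→{U, W}, V→{T}, W→{U}; union {T, U, W}; ε-closure = {T, U, V, W}.
Read 'a': T→{T}, U→{V, W}, V→{W}, W→{T, W}; now {T, V, W}.

{T, V, W}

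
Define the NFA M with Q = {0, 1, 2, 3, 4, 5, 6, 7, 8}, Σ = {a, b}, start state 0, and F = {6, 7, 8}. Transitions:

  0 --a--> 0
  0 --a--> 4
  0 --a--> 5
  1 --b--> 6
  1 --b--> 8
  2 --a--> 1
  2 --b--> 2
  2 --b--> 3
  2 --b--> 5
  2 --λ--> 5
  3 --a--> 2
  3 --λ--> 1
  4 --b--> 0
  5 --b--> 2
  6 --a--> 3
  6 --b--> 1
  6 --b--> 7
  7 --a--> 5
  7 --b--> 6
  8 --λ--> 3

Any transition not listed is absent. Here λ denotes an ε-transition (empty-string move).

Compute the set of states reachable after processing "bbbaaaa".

∅

Start in {0}.
Read 'b': {0} → ∅.
The set is empty and remains empty for the remaining 6 symbols.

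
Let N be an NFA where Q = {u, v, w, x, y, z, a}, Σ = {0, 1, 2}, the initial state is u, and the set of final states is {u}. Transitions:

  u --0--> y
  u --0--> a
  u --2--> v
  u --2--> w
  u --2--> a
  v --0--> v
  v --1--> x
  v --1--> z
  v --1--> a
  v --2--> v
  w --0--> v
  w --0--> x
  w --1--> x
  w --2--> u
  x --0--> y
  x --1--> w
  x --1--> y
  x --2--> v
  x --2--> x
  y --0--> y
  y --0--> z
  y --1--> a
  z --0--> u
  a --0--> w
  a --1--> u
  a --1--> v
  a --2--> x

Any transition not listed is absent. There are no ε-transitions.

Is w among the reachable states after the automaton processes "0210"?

No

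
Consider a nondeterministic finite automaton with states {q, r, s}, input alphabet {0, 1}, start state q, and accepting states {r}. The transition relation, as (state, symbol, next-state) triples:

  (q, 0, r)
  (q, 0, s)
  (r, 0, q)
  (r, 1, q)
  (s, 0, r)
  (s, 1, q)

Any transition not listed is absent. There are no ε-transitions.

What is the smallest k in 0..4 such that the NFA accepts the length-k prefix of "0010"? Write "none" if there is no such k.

1

Start in {q}.
Read '0': q→{r, s}; now {r, s}.
None of the earlier sets intersect F, but {r, s} does.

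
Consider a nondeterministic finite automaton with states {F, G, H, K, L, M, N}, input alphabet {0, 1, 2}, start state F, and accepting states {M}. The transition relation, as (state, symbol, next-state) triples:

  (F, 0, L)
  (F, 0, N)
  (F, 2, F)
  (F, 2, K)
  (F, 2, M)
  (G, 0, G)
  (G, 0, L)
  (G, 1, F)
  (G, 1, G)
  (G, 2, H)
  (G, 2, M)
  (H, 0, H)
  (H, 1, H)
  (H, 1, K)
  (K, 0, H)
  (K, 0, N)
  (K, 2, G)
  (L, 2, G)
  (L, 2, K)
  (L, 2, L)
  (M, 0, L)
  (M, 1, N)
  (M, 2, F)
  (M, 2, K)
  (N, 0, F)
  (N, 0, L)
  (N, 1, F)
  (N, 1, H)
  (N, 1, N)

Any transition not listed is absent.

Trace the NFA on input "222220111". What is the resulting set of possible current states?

{F, G, H, K, N}

Start in {F}.
Read '2': F→{F, K, M}; now {F, K, M}.
Read '2': F→{F, K, M}, K→{G}, M→{F, K}; now {F, G, K, M}.
Read '2': F→{F, K, M}, G→{H, M}, K→{G}, M→{F, K}; now {F, G, H, K, M}.
Read '2': F→{F, K, M}, G→{H, M}, H→∅, K→{G}, M→{F, K}; now {F, G, H, K, M}.
Read '2': F→{F, K, M}, G→{H, M}, H→∅, K→{G}, M→{F, K}; now {F, G, H, K, M}.
Read '0': F→{L, N}, G→{G, L}, H→{H}, K→{H, N}, M→{L}; now {G, H, L, N}.
Read '1': G→{F, G}, H→{H, K}, L→∅, N→{F, H, N}; now {F, G, H, K, N}.
Read '1': F→∅, G→{F, G}, H→{H, K}, K→∅, N→{F, H, N}; now {F, G, H, K, N}.
Read '1': F→∅, G→{F, G}, H→{H, K}, K→∅, N→{F, H, N}; now {F, G, H, K, N}.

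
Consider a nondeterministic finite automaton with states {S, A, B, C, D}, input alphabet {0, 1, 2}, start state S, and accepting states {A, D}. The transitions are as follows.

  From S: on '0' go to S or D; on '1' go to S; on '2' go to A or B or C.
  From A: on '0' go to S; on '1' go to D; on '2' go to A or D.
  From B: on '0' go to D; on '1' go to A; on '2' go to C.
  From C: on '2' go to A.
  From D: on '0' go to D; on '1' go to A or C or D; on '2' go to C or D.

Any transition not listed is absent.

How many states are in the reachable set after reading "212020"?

2

Start in {S}.
Read '2': S→{A, B, C}; now {A, B, C}.
Read '1': A→{D}, B→{A}, C→∅; now {A, D}.
Read '2': A→{A, D}, D→{C, D}; now {A, C, D}.
Read '0': A→{S}, C→∅, D→{D}; now {S, D}.
Read '2': S→{A, B, C}, D→{C, D}; now {A, B, C, D}.
Read '0': A→{S}, B→{D}, C→∅, D→{D}; now {S, D}.
That set has 2 states.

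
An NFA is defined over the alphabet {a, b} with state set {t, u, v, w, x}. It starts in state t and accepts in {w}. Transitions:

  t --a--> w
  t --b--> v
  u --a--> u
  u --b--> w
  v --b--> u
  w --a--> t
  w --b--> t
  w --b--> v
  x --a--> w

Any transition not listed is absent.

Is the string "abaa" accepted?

Start in {t}.
Read 'a': {t} → {w}.
Read 'b': {w} → {t, v}.
Read 'a': {t, v} → {w}.
Read 'a': {w} → {t}.
The final set {t} contains no accepting state.

No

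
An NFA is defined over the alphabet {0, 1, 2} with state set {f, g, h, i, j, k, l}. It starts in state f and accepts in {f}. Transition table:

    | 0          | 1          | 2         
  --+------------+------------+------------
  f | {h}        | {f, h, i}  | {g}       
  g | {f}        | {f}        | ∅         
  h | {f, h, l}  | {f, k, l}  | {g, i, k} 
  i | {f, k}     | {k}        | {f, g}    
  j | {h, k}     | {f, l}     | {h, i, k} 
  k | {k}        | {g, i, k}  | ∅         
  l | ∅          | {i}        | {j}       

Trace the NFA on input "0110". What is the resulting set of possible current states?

Start in {f}.
Read '0': f→{h}; now {h}.
Read '1': h→{f, k, l}; now {f, k, l}.
Read '1': f→{f, h, i}, k→{g, i, k}, l→{i}; now {f, g, h, i, k}.
Read '0': f→{h}, g→{f}, h→{f, h, l}, i→{f, k}, k→{k}; now {f, h, k, l}.

{f, h, k, l}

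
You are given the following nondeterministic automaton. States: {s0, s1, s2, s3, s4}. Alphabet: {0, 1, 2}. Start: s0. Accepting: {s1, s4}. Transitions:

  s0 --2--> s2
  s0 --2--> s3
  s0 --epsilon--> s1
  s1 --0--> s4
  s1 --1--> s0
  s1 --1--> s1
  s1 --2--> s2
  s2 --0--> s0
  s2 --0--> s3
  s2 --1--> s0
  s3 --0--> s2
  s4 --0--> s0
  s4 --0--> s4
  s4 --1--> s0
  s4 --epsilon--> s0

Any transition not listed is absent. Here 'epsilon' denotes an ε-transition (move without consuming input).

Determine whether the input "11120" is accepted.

Start: ε-closure({s0}) = {s0, s1}.
Read '1': {s0, s1} → {s0, s1}.
Read '1': {s0, s1} → {s0, s1}.
Read '1': {s0, s1} → {s0, s1}.
Read '2': {s0, s1} → {s2, s3}.
Read '0': {s2, s3} → {s0, s1, s2, s3}.
The final set {s0, s1, s2, s3} contains the accepting state s1.

Yes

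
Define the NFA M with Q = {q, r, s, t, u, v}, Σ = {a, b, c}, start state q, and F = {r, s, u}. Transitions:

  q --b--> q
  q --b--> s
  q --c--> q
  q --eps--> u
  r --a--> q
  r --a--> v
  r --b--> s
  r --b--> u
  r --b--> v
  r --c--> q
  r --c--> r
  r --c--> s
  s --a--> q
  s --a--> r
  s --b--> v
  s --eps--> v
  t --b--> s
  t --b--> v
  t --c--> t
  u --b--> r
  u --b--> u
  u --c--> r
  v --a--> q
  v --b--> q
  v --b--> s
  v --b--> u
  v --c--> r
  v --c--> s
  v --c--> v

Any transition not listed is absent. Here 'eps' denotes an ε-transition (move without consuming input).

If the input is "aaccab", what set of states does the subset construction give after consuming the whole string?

∅

Start: ε-closure({q}) = {q, u}.
Read 'a': {q, u} → ∅.
The set is empty and remains empty for the remaining 5 symbols.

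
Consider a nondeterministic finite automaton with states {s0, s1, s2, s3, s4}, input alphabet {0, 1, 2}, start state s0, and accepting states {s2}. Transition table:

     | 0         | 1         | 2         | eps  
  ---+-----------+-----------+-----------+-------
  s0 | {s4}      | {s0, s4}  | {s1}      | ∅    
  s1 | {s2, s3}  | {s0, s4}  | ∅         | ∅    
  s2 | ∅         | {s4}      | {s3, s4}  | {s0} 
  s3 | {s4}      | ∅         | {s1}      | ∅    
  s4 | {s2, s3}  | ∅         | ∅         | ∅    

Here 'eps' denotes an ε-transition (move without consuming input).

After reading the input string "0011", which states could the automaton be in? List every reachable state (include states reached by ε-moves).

{s0, s4}

Start in {s0}.
Read '0': s0→{s4}; now {s4}.
Read '0': s4→{s2, s3}; union {s2, s3}; ε-closure = {s0, s2, s3}.
Read '1': s0→{s0, s4}, s2→{s4}, s3→∅; now {s0, s4}.
Read '1': s0→{s0, s4}, s4→∅; now {s0, s4}.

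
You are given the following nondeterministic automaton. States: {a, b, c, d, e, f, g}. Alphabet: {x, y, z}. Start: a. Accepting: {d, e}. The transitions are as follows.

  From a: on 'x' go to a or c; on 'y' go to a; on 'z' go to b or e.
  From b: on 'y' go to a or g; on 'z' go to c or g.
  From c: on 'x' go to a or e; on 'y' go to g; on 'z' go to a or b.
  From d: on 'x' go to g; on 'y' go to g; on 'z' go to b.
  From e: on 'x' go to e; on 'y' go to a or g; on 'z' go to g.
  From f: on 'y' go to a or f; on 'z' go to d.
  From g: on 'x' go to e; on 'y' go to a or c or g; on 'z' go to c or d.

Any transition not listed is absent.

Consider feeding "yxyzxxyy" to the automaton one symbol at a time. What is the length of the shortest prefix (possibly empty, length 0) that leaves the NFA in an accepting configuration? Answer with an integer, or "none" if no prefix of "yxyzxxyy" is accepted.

4

Start in {a}.
Read 'y': a→{a}; now {a}.
Read 'x': a→{a, c}; now {a, c}.
Read 'y': a→{a}, c→{g}; now {a, g}.
Read 'z': a→{b, e}, g→{c, d}; now {b, c, d, e}.
None of the earlier sets intersect F, but {b, c, d, e} does.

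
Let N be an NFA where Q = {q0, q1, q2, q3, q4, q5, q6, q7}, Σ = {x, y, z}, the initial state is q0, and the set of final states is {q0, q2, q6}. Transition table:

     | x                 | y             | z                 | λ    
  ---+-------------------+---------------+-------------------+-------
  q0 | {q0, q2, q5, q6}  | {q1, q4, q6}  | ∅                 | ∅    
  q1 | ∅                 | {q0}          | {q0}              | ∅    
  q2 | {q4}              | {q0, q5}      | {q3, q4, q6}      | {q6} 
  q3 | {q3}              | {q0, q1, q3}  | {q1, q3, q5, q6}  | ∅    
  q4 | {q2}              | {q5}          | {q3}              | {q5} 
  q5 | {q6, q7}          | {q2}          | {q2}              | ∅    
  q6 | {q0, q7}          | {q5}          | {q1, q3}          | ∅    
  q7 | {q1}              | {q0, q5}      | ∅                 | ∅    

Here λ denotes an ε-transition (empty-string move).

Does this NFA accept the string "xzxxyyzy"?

Yes

Start in {q0}.
Read 'x': {q0} → {q0, q2, q5, q6}.
Read 'z': {q0, q2, q5, q6} → {q1, q2, q3, q4, q5, q6}.
Read 'x': {q1, q2, q3, q4, q5, q6} → {q0, q2, q3, q4, q5, q6, q7}.
Read 'x': {q0, q2, q3, q4, q5, q6, q7} → {q0, q1, q2, q3, q4, q5, q6, q7}.
Read 'y': {q0, q1, q2, q3, q4, q5, q6, q7} → {q0, q1, q2, q3, q4, q5, q6}.
Read 'y': {q0, q1, q2, q3, q4, q5, q6} → {q0, q1, q2, q3, q4, q5, q6}.
Read 'z': {q0, q1, q2, q3, q4, q5, q6} → {q0, q1, q2, q3, q4, q5, q6}.
Read 'y': {q0, q1, q2, q3, q4, q5, q6} → {q0, q1, q2, q3, q4, q5, q6}.
The final set {q0, q1, q2, q3, q4, q5, q6} contains the accepting states q0, q2, q6.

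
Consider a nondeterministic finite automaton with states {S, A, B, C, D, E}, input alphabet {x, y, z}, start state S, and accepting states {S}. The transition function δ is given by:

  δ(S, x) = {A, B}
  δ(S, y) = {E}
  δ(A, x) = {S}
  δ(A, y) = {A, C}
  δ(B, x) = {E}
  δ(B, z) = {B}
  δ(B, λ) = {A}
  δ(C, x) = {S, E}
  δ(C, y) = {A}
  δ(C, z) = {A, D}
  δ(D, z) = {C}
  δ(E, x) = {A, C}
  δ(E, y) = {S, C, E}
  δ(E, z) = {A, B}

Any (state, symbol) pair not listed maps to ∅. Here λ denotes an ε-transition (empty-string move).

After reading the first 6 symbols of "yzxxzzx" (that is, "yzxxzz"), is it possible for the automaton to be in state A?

Yes

Start in {S}.
Read 'y': S→{E}; now {E}.
Read 'z': E→{A, B}; now {A, B}.
Read 'x': A→{S}, B→{E}; now {S, E}.
Read 'x': S→{A, B}, E→{A, C}; now {A, B, C}.
Read 'z': A→∅, B→{B}, C→{A, D}; now {A, B, D}.
Read 'z': A→∅, B→{B}, D→{C}; union {B, C}; ε-closure = {A, B, C}.
State A is in {A, B, C}.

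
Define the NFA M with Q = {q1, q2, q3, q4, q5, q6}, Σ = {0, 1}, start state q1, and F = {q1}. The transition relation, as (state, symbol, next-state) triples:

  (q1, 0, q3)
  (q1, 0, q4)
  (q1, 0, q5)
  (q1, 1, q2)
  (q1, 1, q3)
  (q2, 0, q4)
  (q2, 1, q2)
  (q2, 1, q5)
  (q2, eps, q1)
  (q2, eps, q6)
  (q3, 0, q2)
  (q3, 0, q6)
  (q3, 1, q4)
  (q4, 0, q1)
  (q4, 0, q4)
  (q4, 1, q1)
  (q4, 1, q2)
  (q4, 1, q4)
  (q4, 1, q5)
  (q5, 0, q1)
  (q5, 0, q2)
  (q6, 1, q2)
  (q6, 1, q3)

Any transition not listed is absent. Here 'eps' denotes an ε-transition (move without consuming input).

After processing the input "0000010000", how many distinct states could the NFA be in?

Start in {q1}.
Read '0': q1→{q3, q4, q5}; now {q3, q4, q5}.
Read '0': q3→{q2, q6}, q4→{q1, q4}, q5→{q1, q2}; now {q1, q2, q4, q6}.
Read '0': q1→{q3, q4, q5}, q2→{q4}, q4→{q1, q4}, q6→∅; now {q1, q3, q4, q5}.
Read '0': q1→{q3, q4, q5}, q3→{q2, q6}, q4→{q1, q4}, q5→{q1, q2}; now {q1, q2, q3, q4, q5, q6}.
Read '0': q1→{q3, q4, q5}, q2→{q4}, q3→{q2, q6}, q4→{q1, q4}, q5→{q1, q2}, q6→∅; now {q1, q2, q3, q4, q5, q6}.
Read '1': q1→{q2, q3}, q2→{q2, q5}, q3→{q4}, q4→{q1, q2, q4, q5}, q5→∅, q6→{q2, q3}; union {q1, q2, q3, q4, q5}; ε-closure = {q1, q2, q3, q4, q5, q6}.
Read '0': q1→{q3, q4, q5}, q2→{q4}, q3→{q2, q6}, q4→{q1, q4}, q5→{q1, q2}, q6→∅; now {q1, q2, q3, q4, q5, q6}.
Read '0': q1→{q3, q4, q5}, q2→{q4}, q3→{q2, q6}, q4→{q1, q4}, q5→{q1, q2}, q6→∅; now {q1, q2, q3, q4, q5, q6}.
Read '0': q1→{q3, q4, q5}, q2→{q4}, q3→{q2, q6}, q4→{q1, q4}, q5→{q1, q2}, q6→∅; now {q1, q2, q3, q4, q5, q6}.
Read '0': q1→{q3, q4, q5}, q2→{q4}, q3→{q2, q6}, q4→{q1, q4}, q5→{q1, q2}, q6→∅; now {q1, q2, q3, q4, q5, q6}.
That set has 6 states.

6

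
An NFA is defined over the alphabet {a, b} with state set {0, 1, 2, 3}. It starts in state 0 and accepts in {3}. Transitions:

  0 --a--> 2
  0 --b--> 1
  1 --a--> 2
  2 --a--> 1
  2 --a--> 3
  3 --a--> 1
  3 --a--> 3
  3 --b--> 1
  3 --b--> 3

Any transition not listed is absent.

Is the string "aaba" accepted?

Start in {0}.
Read 'a': 0→{2}; now {2}.
Read 'a': 2→{1, 3}; now {1, 3}.
Read 'b': 1→∅, 3→{1, 3}; now {1, 3}.
Read 'a': 1→{2}, 3→{1, 3}; now {1, 2, 3}.
The final set {1, 2, 3} contains the accepting state 3.

Yes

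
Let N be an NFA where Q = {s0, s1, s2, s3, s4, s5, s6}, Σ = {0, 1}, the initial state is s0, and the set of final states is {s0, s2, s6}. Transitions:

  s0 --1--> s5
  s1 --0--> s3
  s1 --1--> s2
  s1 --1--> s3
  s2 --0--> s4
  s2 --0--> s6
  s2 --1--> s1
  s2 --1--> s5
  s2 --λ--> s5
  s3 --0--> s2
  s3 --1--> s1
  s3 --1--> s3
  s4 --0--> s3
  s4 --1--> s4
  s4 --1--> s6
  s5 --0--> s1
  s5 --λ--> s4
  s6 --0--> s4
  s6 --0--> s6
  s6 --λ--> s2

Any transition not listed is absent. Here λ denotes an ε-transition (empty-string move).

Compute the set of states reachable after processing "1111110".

Start in {s0}.
Read '1': {s0} → {s4, s5}.
Read '1': {s4, s5} → {s2, s4, s5, s6}.
Read '1': {s2, s4, s5, s6} → {s1, s2, s4, s5, s6}.
Read '1': {s1, s2, s4, s5, s6} → {s1, s2, s3, s4, s5, s6}.
Read '1': {s1, s2, s3, s4, s5, s6} → {s1, s2, s3, s4, s5, s6}.
Read '1': {s1, s2, s3, s4, s5, s6} → {s1, s2, s3, s4, s5, s6}.
Read '0': {s1, s2, s3, s4, s5, s6} → {s1, s2, s3, s4, s5, s6}.

{s1, s2, s3, s4, s5, s6}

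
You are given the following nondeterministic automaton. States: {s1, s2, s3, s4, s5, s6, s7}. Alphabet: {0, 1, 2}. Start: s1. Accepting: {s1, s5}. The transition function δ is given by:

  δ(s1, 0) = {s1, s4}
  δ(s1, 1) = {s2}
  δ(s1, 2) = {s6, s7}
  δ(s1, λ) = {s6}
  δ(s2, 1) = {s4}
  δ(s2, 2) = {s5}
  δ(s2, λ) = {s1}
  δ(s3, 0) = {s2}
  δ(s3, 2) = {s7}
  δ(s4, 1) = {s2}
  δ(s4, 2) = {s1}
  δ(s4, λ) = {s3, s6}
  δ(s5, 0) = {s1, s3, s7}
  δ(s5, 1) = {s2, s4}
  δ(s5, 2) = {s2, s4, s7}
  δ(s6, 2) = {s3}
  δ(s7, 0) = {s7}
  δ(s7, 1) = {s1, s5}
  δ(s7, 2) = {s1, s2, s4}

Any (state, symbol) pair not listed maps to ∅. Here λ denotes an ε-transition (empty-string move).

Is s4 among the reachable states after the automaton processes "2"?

No

Start: ε-closure({s1}) = {s1, s6}.
Read '2': s1→{s6, s7}, s6→{s3}; now {s3, s6, s7}.
State s4 is not in {s3, s6, s7}.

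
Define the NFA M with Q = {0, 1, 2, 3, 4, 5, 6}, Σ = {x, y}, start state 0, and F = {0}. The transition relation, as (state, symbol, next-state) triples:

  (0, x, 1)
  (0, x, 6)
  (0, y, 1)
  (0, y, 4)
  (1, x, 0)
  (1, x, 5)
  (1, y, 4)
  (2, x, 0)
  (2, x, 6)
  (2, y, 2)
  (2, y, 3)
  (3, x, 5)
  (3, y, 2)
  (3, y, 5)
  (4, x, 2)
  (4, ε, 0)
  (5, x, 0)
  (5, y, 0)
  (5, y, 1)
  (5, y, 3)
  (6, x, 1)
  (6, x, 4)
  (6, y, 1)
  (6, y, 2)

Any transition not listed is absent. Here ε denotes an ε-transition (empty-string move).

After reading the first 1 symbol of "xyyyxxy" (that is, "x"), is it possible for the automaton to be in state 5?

No

Start in {0}.
Read 'x': 0→{1, 6}; now {1, 6}.
State 5 is not in {1, 6}.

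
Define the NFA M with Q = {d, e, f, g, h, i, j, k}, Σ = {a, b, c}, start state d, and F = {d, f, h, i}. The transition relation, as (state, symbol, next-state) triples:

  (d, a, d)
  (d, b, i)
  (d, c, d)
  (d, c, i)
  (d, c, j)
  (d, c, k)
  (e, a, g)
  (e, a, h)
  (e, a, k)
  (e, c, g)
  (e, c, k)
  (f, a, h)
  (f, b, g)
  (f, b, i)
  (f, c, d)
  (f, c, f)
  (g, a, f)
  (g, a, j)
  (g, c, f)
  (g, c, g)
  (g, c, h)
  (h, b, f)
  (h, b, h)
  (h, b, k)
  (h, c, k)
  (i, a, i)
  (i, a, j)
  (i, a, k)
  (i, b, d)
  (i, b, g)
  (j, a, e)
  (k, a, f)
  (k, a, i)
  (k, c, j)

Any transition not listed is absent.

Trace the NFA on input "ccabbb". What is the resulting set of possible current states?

{d, g, i}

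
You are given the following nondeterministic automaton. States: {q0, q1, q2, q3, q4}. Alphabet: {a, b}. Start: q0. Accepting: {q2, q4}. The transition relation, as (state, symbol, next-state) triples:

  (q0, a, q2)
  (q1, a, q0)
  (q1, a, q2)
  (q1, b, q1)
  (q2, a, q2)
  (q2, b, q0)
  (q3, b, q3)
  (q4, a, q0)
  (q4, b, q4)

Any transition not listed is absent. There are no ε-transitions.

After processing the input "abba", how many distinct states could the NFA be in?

0

Start in {q0}.
Read 'a': q0→{q2}; now {q2}.
Read 'b': q2→{q0}; now {q0}.
Read 'b': q0→∅; now ∅.
The set is empty and remains empty for the remaining 1 symbol.
That set has 0 states.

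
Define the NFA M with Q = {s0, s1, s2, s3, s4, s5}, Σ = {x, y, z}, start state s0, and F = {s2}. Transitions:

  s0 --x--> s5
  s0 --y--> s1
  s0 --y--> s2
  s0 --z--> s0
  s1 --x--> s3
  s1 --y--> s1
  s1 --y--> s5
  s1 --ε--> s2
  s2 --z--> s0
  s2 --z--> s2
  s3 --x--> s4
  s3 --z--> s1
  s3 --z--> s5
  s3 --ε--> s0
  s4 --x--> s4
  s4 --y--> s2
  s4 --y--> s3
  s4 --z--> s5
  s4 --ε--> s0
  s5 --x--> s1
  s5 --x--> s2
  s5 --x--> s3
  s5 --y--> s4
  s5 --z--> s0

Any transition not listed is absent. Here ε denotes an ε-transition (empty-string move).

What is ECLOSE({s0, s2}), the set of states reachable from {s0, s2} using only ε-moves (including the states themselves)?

{s0, s2}

Begin with {s0, s2}.
No ε-moves leave this set, so the closure equals the set itself.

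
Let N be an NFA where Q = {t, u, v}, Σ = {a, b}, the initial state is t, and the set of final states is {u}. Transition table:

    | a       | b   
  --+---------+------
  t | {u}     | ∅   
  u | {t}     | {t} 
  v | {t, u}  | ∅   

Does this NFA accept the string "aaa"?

Yes

Start in {t}.
Read 'a': t→{u}; now {u}.
Read 'a': u→{t}; now {t}.
Read 'a': t→{u}; now {u}.
The final set {u} contains the accepting state u.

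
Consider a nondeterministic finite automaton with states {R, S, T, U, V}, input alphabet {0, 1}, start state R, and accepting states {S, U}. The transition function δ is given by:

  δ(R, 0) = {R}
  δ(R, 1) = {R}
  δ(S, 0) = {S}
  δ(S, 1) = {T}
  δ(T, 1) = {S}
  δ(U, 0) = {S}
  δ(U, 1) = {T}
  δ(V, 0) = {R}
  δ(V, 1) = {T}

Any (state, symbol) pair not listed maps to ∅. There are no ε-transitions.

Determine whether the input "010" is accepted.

No

Start in {R}.
Read '0': R→{R}; now {R}.
Read '1': R→{R}; now {R}.
Read '0': R→{R}; now {R}.
The final set {R} contains no accepting state.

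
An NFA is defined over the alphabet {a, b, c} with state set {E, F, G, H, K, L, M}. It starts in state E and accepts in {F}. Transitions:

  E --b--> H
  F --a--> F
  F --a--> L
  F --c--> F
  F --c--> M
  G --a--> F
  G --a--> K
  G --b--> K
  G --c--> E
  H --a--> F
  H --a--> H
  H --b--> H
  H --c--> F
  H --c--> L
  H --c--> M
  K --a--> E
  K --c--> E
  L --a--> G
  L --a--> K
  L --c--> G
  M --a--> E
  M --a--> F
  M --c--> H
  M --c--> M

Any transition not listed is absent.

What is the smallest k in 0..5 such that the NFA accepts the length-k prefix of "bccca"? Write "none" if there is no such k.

2

Start in {E}.
Read 'b': E→{H}; now {H}.
Read 'c': H→{F, L, M}; now {F, L, M}.
None of the earlier sets intersect F, but {F, L, M} does.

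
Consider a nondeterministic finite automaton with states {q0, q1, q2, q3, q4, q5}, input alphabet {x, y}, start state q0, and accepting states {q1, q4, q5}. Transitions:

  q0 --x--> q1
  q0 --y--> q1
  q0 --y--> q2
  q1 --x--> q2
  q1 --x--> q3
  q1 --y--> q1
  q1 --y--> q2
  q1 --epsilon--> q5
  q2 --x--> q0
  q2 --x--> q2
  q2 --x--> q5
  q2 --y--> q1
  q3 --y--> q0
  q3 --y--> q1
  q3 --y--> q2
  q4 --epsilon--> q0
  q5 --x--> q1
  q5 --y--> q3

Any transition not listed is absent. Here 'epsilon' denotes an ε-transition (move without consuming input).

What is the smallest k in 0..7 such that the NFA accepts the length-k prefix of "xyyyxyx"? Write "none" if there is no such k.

Start in {q0}.
Read 'x': {q0} → {q1, q5}.
None of the earlier sets intersect F, but {q1, q5} does.

1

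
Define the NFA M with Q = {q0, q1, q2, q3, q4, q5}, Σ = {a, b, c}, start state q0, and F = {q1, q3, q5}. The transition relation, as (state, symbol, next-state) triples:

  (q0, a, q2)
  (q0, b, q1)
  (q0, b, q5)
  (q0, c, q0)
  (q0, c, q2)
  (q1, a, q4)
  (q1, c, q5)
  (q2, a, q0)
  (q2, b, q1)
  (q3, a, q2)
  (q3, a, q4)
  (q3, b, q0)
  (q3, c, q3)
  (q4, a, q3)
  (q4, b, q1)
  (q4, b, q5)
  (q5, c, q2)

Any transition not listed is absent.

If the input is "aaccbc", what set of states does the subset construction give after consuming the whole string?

Start in {q0}.
Read 'a': q0→{q2}; now {q2}.
Read 'a': q2→{q0}; now {q0}.
Read 'c': q0→{q0, q2}; now {q0, q2}.
Read 'c': q0→{q0, q2}, q2→∅; now {q0, q2}.
Read 'b': q0→{q1, q5}, q2→{q1}; now {q1, q5}.
Read 'c': q1→{q5}, q5→{q2}; now {q2, q5}.

{q2, q5}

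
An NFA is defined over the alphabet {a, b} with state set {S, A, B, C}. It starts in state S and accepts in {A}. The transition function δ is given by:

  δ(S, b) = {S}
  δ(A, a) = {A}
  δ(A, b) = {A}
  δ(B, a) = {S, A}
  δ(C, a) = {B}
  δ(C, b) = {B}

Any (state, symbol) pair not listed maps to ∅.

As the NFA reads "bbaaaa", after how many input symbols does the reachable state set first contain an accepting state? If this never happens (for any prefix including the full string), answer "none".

none

Start in {S}.
Read 'b': {S} → {S}.
Read 'b': {S} → {S}.
Read 'a': {S} → ∅.
The set is empty and remains empty for the remaining 3 symbols.
No reachable set along the way intersects F.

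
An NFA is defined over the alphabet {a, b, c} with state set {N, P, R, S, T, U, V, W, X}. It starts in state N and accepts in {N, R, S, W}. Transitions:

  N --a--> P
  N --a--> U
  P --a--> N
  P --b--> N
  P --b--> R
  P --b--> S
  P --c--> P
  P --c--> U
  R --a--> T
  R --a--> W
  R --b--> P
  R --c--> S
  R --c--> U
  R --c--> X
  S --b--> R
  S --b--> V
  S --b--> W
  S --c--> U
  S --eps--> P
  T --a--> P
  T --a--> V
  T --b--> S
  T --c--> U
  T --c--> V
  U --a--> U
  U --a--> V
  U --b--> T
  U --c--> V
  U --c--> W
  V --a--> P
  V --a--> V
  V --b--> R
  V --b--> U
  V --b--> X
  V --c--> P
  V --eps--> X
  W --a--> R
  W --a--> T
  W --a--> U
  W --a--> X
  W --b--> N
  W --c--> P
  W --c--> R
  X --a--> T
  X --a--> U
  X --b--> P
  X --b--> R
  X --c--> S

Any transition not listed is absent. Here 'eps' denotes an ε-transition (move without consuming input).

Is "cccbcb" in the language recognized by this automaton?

Start in {N}.
Read 'c': {N} → ∅.
The set is empty and remains empty for the remaining 5 symbols.
The final set ∅ contains no accepting state.

No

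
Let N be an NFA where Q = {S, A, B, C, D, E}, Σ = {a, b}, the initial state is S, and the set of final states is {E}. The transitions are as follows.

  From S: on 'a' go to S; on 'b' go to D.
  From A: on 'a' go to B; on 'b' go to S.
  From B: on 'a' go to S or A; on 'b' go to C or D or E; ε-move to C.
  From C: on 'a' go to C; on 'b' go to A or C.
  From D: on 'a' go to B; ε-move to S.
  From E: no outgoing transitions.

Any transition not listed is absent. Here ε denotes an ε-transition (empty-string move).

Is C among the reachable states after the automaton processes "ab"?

Start in {S}.
Read 'a': S→{S}; now {S}.
Read 'b': S→{D}; union {D}; ε-closure = {S, D}.
State C is not in {S, D}.

No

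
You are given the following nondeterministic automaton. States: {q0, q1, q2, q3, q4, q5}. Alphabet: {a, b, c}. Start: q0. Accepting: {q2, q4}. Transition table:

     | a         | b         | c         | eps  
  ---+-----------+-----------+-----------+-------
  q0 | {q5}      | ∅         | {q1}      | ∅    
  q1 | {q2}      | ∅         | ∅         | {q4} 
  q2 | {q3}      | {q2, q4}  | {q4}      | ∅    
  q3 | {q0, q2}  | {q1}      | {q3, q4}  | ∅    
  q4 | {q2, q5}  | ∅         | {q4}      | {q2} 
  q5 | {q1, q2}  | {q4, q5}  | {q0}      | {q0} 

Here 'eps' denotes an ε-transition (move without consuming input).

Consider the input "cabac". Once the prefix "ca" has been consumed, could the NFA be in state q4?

No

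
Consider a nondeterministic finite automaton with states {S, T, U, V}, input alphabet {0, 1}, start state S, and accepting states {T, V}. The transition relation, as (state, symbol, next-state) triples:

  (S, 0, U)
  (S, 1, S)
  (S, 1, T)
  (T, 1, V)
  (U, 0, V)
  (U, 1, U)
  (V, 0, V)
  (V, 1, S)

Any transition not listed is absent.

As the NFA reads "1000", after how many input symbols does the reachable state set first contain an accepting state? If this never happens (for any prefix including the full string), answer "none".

1

Start in {S}.
Read '1': {S} → {S, T}.
None of the earlier sets intersect F, but {S, T} does.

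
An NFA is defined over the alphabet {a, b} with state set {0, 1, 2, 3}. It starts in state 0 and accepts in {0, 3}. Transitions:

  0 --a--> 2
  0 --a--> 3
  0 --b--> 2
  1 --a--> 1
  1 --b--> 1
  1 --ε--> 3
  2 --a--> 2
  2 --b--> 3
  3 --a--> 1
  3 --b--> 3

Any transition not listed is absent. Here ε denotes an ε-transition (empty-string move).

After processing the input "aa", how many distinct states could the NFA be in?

3

Start in {0}.
Read 'a': {0} → {2, 3}.
Read 'a': {2, 3} → {1, 2, 3}.
That set has 3 states.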